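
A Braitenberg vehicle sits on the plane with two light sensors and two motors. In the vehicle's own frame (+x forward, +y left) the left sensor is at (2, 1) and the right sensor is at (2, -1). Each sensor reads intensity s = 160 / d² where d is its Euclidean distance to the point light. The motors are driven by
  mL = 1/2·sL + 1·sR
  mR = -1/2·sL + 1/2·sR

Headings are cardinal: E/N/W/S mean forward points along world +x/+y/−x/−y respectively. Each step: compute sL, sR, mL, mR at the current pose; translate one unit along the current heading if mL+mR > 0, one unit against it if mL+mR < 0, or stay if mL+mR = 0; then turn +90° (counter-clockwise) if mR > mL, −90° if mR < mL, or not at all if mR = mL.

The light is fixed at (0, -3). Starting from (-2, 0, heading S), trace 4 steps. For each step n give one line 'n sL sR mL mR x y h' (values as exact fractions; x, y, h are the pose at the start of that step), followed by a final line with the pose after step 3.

n=0: pose=(-2,0,S); sL=80, sR=16; mL=56, mR=-32; mL+mR=24 → advance +1; mR−mL=-88 → turn -1·90°
n=1: pose=(-2,-1,W); sL=160/17, sR=32/5; mL=944/85, mR=-128/85; mL+mR=48/5 → advance +1; mR−mL=-1072/85 → turn -1·90°
n=2: pose=(-3,-1,N); sL=5, sR=8; mL=21/2, mR=3/2; mL+mR=12 → advance +1; mR−mL=-9 → turn -1·90°
n=3: pose=(-3,0,E); sL=160/17, sR=32; mL=624/17, mR=192/17; mL+mR=48 → advance +1; mR−mL=-432/17 → turn -1·90°

0 80 16 56 -32 -2 0 S
1 160/17 32/5 944/85 -128/85 -2 -1 W
2 5 8 21/2 3/2 -3 -1 N
3 160/17 32 624/17 192/17 -3 0 E
final -2 0 S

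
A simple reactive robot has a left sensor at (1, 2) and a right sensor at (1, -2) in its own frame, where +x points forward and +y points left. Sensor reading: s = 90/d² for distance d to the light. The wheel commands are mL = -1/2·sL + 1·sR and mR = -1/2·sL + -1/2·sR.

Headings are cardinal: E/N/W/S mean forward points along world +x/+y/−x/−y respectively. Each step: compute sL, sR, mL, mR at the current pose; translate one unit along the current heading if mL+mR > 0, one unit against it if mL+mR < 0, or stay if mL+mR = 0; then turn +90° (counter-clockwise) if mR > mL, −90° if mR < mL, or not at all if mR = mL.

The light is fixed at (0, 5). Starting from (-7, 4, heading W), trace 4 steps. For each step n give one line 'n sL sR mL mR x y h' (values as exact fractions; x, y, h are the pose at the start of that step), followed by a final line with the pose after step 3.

n=0: pose=(-7,4,W); sL=90/73, sR=18/13; mL=729/949, mR=-1242/949; mL+mR=-513/949 → advance -1; mR−mL=-27/13 → turn -1·90°
n=1: pose=(-6,4,N); sL=45/32, sR=45/8; mL=315/64, mR=-225/64; mL+mR=45/32 → advance +1; mR−mL=-135/16 → turn -1·90°
n=2: pose=(-6,5,E); sL=90/29, sR=90/29; mL=45/29, mR=-90/29; mL+mR=-45/29 → advance -1; mR−mL=-135/29 → turn -1·90°
n=3: pose=(-7,5,S); sL=45/13, sR=45/41; mL=-675/1066, mR=-1215/533; mL+mR=-3105/1066 → advance -1; mR−mL=-135/82 → turn -1·90°

0 90/73 18/13 729/949 -1242/949 -7 4 W
1 45/32 45/8 315/64 -225/64 -6 4 N
2 90/29 90/29 45/29 -90/29 -6 5 E
3 45/13 45/41 -675/1066 -1215/533 -7 5 S
final -7 6 W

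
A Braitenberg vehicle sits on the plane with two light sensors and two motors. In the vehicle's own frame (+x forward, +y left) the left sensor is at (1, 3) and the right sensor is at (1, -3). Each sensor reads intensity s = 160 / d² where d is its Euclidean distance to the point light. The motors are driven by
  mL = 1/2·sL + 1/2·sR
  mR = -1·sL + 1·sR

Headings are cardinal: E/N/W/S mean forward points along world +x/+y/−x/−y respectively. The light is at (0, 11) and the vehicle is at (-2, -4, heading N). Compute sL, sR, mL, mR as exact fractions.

160/221 160/197 33440/43537 3840/43537

left sensor world pos  = (-5, -3); dL² = 221
right sensor world pos = (1, -3); dR² = 197
sL = 160/221 = 160/221
sR = 160/197 = 160/197
mL = 1/2·sL + 1/2·sR = 33440/43537
mR = -1·sL + 1·sR = 3840/43537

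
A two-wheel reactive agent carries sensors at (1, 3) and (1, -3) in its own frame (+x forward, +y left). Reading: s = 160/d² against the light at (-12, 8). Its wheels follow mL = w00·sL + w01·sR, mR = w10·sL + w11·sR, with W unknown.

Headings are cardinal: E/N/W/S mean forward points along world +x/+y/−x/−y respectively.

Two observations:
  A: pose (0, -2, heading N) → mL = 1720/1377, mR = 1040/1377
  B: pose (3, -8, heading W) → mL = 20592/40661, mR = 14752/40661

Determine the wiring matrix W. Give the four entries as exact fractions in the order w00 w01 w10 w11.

1 1/2 1/2 1/2

obs A: pose=(0,-2,N) → sL=80/81, sR=80/153, mL=1720/1377, mR=1040/1377
obs B: pose=(3,-8,W) → sL=160/557, sR=32/73, mL=20592/40661, mR=14752/40661
sensor matrix S = [[80/81, 80/153], [160/557, 32/73]]; det S = 15831040/55990197
solve [mL_A; mL_B] = S·[w00; w01] and [mR_A; mR_B] = S·[w10; w11]:
  w00 = 1, w01 = 1/2, w10 = 1/2, w11 = 1/2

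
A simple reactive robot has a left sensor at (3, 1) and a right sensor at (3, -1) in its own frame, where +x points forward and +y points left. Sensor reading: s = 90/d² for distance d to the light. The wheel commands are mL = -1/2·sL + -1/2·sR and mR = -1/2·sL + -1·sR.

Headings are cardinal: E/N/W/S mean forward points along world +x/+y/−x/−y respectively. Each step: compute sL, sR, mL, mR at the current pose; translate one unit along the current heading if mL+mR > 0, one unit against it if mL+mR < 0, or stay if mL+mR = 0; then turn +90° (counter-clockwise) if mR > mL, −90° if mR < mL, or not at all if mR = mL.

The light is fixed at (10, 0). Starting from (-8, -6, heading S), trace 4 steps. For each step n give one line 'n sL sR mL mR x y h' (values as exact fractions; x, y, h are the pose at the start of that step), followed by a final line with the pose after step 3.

0 9/37 45/221 -1827/8177 -5319/16354 -8 -6 S
1 10/53 90/457 -4670/24221 -7055/24221 -8 -5 W
2 45/164 9/26 -1323/4264 -2061/4264 -7 -5 N
3 90/221 18/49 -4194/10829 -6183/10829 -7 -6 E
final -8 -6 S

n=0: pose=(-8,-6,S); sL=9/37, sR=45/221; mL=-1827/8177, mR=-5319/16354; mL+mR=-8973/16354 → advance -1; mR−mL=-45/442 → turn -1·90°
n=1: pose=(-8,-5,W); sL=10/53, sR=90/457; mL=-4670/24221, mR=-7055/24221; mL+mR=-11725/24221 → advance -1; mR−mL=-45/457 → turn -1·90°
n=2: pose=(-7,-5,N); sL=45/164, sR=9/26; mL=-1323/4264, mR=-2061/4264; mL+mR=-423/533 → advance -1; mR−mL=-9/52 → turn -1·90°
n=3: pose=(-7,-6,E); sL=90/221, sR=18/49; mL=-4194/10829, mR=-6183/10829; mL+mR=-10377/10829 → advance -1; mR−mL=-9/49 → turn -1·90°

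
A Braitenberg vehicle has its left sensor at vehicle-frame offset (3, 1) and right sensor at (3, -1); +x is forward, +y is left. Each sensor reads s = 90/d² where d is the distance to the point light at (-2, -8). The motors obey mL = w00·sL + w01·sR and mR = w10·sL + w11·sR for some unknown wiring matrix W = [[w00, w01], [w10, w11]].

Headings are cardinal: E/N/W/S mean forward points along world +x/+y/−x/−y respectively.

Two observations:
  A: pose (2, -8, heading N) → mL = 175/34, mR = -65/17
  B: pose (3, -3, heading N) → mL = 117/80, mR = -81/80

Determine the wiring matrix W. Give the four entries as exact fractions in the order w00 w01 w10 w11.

obs A: pose=(2,-8,N) → sL=5, sR=45/17, mL=175/34, mR=-65/17
obs B: pose=(3,-3,N) → sL=9/8, sR=9/10, mL=117/80, mR=-81/80
sensor matrix S = [[5, 45/17], [9/8, 9/10]]; det S = 207/136
solve [mL_A; mL_B] = S·[w00; w01] and [mR_A; mR_B] = S·[w10; w11]:
  w00 = 1/2, w01 = 1, w10 = -1/2, w11 = -1/2

1/2 1 -1/2 -1/2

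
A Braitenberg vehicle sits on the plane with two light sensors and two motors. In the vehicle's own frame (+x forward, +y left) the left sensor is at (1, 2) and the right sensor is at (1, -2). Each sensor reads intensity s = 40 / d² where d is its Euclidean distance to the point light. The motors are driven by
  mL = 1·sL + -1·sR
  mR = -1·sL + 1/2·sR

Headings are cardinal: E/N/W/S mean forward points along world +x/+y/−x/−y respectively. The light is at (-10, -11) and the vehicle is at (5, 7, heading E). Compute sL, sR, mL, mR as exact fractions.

left sensor world pos  = (6, 9); dL² = 656
right sensor world pos = (6, 5); dR² = 512
sL = 40/656 = 5/82
sR = 40/512 = 5/64
mL = 1·sL + -1·sR = -45/2624
mR = -1·sL + 1/2·sR = -115/5248

5/82 5/64 -45/2624 -115/5248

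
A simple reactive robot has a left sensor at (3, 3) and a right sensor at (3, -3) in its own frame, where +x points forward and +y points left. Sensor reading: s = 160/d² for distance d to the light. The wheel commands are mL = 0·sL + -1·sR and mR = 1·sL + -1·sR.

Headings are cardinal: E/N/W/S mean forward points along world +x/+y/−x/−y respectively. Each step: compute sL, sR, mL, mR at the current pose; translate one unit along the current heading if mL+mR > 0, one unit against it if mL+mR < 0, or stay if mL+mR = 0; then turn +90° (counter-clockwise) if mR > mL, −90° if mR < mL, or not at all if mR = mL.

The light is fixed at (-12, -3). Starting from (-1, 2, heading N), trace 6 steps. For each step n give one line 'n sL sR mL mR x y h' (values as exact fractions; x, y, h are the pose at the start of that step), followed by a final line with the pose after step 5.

n=0: pose=(-1,2,N); sL=5/4, sR=8/13; mL=-8/13, mR=33/52; mL+mR=1/52 → advance +1; mR−mL=5/4 → turn +1·90°
n=1: pose=(-1,3,W); sL=160/73, sR=32/29; mL=-32/29, mR=2304/2117; mL+mR=-32/2117 → advance -1; mR−mL=160/73 → turn +1·90°
n=2: pose=(0,3,S); sL=80/117, sR=16/9; mL=-16/9, mR=-128/117; mL+mR=-112/39 → advance -1; mR−mL=80/117 → turn +1·90°
n=3: pose=(0,4,E); sL=32/65, sR=160/241; mL=-160/241, mR=-2688/15665; mL+mR=-13088/15665 → advance -1; mR−mL=32/65 → turn +1·90°
n=4: pose=(-1,4,N); sL=40/41, sR=20/37; mL=-20/37, mR=660/1517; mL+mR=-160/1517 → advance -1; mR−mL=40/41 → turn +1·90°
n=5: pose=(-1,3,W); sL=160/73, sR=32/29; mL=-32/29, mR=2304/2117; mL+mR=-32/2117 → advance -1; mR−mL=160/73 → turn +1·90°

0 5/4 8/13 -8/13 33/52 -1 2 N
1 160/73 32/29 -32/29 2304/2117 -1 3 W
2 80/117 16/9 -16/9 -128/117 0 3 S
3 32/65 160/241 -160/241 -2688/15665 0 4 E
4 40/41 20/37 -20/37 660/1517 -1 4 N
5 160/73 32/29 -32/29 2304/2117 -1 3 W
final 0 3 S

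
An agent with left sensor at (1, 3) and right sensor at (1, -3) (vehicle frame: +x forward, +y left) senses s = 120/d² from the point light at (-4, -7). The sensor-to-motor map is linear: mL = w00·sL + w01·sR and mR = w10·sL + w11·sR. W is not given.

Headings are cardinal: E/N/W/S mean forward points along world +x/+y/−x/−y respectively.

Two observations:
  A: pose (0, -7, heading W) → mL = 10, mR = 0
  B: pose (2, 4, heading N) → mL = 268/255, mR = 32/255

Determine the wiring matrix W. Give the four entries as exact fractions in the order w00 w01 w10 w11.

1 1/2 1/2 -1/2

obs A: pose=(0,-7,W) → sL=20/3, sR=20/3, mL=10, mR=0
obs B: pose=(2,4,N) → sL=40/51, sR=8/15, mL=268/255, mR=32/255
sensor matrix S = [[20/3, 20/3], [40/51, 8/15]]; det S = -256/153
solve [mL_A; mL_B] = S·[w00; w01] and [mR_A; mR_B] = S·[w10; w11]:
  w00 = 1, w01 = 1/2, w10 = 1/2, w11 = -1/2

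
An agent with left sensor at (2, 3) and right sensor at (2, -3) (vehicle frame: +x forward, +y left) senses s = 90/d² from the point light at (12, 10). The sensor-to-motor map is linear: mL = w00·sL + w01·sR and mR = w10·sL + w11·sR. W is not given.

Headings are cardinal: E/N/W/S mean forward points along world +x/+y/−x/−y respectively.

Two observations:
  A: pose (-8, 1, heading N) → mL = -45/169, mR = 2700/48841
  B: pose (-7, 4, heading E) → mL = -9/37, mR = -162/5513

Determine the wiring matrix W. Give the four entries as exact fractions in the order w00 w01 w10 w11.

0 -1 -1/2 1/2

obs A: pose=(-8,1,N) → sL=45/289, sR=45/169, mL=-45/169, mR=2700/48841
obs B: pose=(-7,4,E) → sL=45/149, sR=9/37, mL=-9/37, mR=-162/5513
sensor matrix S = [[45/289, 45/169], [45/149, 9/37]]; det S = -11455020/269260433
solve [mL_A; mL_B] = S·[w00; w01] and [mR_A; mR_B] = S·[w10; w11]:
  w00 = 0, w01 = -1, w10 = -1/2, w11 = 1/2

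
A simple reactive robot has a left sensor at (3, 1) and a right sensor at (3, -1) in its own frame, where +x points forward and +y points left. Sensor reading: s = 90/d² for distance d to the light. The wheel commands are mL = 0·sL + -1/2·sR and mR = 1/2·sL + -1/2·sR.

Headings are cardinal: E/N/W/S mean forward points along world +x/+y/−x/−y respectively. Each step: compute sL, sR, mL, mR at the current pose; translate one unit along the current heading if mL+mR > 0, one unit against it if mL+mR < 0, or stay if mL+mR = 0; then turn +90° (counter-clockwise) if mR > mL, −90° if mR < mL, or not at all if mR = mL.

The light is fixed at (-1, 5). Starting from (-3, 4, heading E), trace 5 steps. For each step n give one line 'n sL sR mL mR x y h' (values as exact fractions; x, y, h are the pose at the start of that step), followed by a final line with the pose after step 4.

n=0: pose=(-3,4,E); sL=90, sR=18; mL=-9, mR=36; mL+mR=27 → advance +1; mR−mL=45 → turn +1·90°
n=1: pose=(-2,4,N); sL=45/4, sR=45/2; mL=-45/4, mR=-45/8; mL+mR=-135/8 → advance -1; mR−mL=45/8 → turn +1·90°
n=2: pose=(-2,3,W); sL=18/5, sR=90/17; mL=-45/17, mR=-72/85; mL+mR=-297/85 → advance -1; mR−mL=9/5 → turn +1·90°
n=3: pose=(-1,3,S); sL=45/13, sR=45/13; mL=-45/26, mR=0; mL+mR=-45/26 → advance -1; mR−mL=45/26 → turn +1·90°
n=4: pose=(-1,4,E); sL=10, sR=90/13; mL=-45/13, mR=20/13; mL+mR=-25/13 → advance -1; mR−mL=5 → turn +1·90°

0 90 18 -9 36 -3 4 E
1 45/4 45/2 -45/4 -45/8 -2 4 N
2 18/5 90/17 -45/17 -72/85 -2 3 W
3 45/13 45/13 -45/26 0 -1 3 S
4 10 90/13 -45/13 20/13 -1 4 E
final -2 4 N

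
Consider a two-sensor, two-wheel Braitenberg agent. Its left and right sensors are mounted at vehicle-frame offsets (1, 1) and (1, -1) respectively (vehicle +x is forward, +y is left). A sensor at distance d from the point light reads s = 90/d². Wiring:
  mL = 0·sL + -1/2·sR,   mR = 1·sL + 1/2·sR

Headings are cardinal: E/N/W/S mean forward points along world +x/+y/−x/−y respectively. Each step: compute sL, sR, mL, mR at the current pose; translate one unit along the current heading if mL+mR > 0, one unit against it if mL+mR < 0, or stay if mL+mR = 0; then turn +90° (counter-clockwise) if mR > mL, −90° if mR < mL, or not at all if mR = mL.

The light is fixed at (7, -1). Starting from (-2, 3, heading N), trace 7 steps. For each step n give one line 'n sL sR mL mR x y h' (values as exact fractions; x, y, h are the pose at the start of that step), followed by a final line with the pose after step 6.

n=0: pose=(-2,3,N); sL=18/25, sR=90/89; mL=-45/89, mR=2727/2225; mL+mR=18/25 → advance +1; mR−mL=3852/2225 → turn +1·90°
n=1: pose=(-2,4,W); sL=45/58, sR=45/68; mL=-45/136, mR=4365/3944; mL+mR=45/58 → advance +1; mR−mL=2835/1972 → turn +1·90°
n=2: pose=(-3,4,S); sL=90/97, sR=90/137; mL=-45/137, mR=16695/13289; mL+mR=90/97 → advance +1; mR−mL=21060/13289 → turn +1·90°
n=3: pose=(-3,3,E); sL=45/53, sR=1; mL=-1/2, mR=143/106; mL+mR=45/53 → advance +1; mR−mL=98/53 → turn +1·90°
n=4: pose=(-2,3,N); sL=18/25, sR=90/89; mL=-45/89, mR=2727/2225; mL+mR=18/25 → advance +1; mR−mL=3852/2225 → turn +1·90°
n=5: pose=(-2,4,W); sL=45/58, sR=45/68; mL=-45/136, mR=4365/3944; mL+mR=45/58 → advance +1; mR−mL=2835/1972 → turn +1·90°
n=6: pose=(-3,4,S); sL=90/97, sR=90/137; mL=-45/137, mR=16695/13289; mL+mR=90/97 → advance +1; mR−mL=21060/13289 → turn +1·90°

0 18/25 90/89 -45/89 2727/2225 -2 3 N
1 45/58 45/68 -45/136 4365/3944 -2 4 W
2 90/97 90/137 -45/137 16695/13289 -3 4 S
3 45/53 1 -1/2 143/106 -3 3 E
4 18/25 90/89 -45/89 2727/2225 -2 3 N
5 45/58 45/68 -45/136 4365/3944 -2 4 W
6 90/97 90/137 -45/137 16695/13289 -3 4 S
final -3 3 E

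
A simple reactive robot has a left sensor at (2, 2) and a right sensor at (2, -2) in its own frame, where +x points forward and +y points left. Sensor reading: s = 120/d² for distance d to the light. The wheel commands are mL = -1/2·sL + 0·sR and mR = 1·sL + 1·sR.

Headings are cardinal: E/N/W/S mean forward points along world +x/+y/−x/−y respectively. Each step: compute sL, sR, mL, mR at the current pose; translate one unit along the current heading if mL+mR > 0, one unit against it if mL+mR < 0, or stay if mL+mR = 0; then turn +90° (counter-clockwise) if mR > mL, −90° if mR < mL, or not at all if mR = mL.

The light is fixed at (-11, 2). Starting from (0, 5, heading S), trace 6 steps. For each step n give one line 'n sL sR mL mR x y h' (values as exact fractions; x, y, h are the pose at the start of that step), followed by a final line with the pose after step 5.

0 12/17 60/41 -6/17 1512/697 0 5 S
1 24/37 120/169 -12/37 8496/6253 0 4 E
2 30/29 30/53 -15/29 2460/1537 1 4 N
3 120/101 24/25 -60/101 5424/2525 1 5 W
4 12/17 60/41 -6/17 1512/697 0 5 S
5 24/37 120/169 -12/37 8496/6253 0 4 E
final 1 4 N

n=0: pose=(0,5,S); sL=12/17, sR=60/41; mL=-6/17, mR=1512/697; mL+mR=1266/697 → advance +1; mR−mL=1758/697 → turn +1·90°
n=1: pose=(0,4,E); sL=24/37, sR=120/169; mL=-12/37, mR=8496/6253; mL+mR=6468/6253 → advance +1; mR−mL=10524/6253 → turn +1·90°
n=2: pose=(1,4,N); sL=30/29, sR=30/53; mL=-15/29, mR=2460/1537; mL+mR=1665/1537 → advance +1; mR−mL=3255/1537 → turn +1·90°
n=3: pose=(1,5,W); sL=120/101, sR=24/25; mL=-60/101, mR=5424/2525; mL+mR=3924/2525 → advance +1; mR−mL=6924/2525 → turn +1·90°
n=4: pose=(0,5,S); sL=12/17, sR=60/41; mL=-6/17, mR=1512/697; mL+mR=1266/697 → advance +1; mR−mL=1758/697 → turn +1·90°
n=5: pose=(0,4,E); sL=24/37, sR=120/169; mL=-12/37, mR=8496/6253; mL+mR=6468/6253 → advance +1; mR−mL=10524/6253 → turn +1·90°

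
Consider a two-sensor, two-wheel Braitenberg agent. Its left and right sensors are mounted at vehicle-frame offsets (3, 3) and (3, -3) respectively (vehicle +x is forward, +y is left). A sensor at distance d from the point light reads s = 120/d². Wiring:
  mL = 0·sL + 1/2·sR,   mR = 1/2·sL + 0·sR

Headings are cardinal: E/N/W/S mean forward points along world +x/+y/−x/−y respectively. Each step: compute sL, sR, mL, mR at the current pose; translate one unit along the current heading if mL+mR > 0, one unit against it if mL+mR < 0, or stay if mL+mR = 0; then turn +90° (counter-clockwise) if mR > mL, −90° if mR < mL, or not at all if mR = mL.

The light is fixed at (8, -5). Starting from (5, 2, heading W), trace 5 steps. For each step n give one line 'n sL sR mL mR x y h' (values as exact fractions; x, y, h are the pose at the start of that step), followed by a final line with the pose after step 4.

0 30/13 15/17 15/34 15/13 5 2 W
1 120/17 24/13 12/13 60/17 4 2 S
2 60/41 12 6 30/41 4 1 E
3 40/3 8/3 4/3 20/3 5 1 S
4 15/8 30 15 15/16 5 0 E
final 6 0 S

n=0: pose=(5,2,W); sL=30/13, sR=15/17; mL=15/34, mR=15/13; mL+mR=705/442 → advance +1; mR−mL=315/442 → turn +1·90°
n=1: pose=(4,2,S); sL=120/17, sR=24/13; mL=12/13, mR=60/17; mL+mR=984/221 → advance +1; mR−mL=576/221 → turn +1·90°
n=2: pose=(4,1,E); sL=60/41, sR=12; mL=6, mR=30/41; mL+mR=276/41 → advance +1; mR−mL=-216/41 → turn -1·90°
n=3: pose=(5,1,S); sL=40/3, sR=8/3; mL=4/3, mR=20/3; mL+mR=8 → advance +1; mR−mL=16/3 → turn +1·90°
n=4: pose=(5,0,E); sL=15/8, sR=30; mL=15, mR=15/16; mL+mR=255/16 → advance +1; mR−mL=-225/16 → turn -1·90°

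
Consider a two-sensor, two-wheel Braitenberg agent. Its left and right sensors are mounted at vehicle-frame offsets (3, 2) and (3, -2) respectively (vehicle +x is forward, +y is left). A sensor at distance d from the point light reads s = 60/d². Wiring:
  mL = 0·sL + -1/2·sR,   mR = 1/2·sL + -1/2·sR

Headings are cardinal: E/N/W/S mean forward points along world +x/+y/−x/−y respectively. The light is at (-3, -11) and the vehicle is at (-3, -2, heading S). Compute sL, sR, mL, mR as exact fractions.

3/2 3/2 -3/4 0

left sensor world pos  = (-1, -5); dL² = 40
right sensor world pos = (-5, -5); dR² = 40
sL = 60/40 = 3/2
sR = 60/40 = 3/2
mL = 0·sL + -1/2·sR = -3/4
mR = 1/2·sL + -1/2·sR = 0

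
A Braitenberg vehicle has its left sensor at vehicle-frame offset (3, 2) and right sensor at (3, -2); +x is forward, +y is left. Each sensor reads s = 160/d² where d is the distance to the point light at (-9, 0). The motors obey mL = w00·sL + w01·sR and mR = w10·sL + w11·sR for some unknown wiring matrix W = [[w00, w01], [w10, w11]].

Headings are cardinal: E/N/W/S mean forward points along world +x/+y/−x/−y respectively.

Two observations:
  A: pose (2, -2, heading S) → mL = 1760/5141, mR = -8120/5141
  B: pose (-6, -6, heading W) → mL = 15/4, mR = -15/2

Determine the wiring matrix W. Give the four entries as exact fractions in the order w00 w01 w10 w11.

obs A: pose=(2,-2,S) → sL=80/97, sR=80/53, mL=1760/5141, mR=-8120/5141
obs B: pose=(-6,-6,W) → sL=5/2, sR=10, mL=15/4, mR=-15/2
sensor matrix S = [[80/97, 80/53], [5/2, 10]]; det S = 23000/5141
solve [mL_A; mL_B] = S·[w00; w01] and [mR_A; mR_B] = S·[w10; w11]:
  w00 = -1/2, w01 = 1/2, w10 = -1, w11 = -1/2

-1/2 1/2 -1 -1/2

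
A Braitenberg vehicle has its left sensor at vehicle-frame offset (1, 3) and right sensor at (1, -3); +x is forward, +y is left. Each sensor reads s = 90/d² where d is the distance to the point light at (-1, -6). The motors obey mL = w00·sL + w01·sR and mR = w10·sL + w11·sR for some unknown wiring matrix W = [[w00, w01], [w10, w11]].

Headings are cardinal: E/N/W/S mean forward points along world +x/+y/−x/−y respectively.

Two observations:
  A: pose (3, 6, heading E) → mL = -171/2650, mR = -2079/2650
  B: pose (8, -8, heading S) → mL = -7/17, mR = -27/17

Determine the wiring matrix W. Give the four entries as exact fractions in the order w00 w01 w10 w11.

obs A: pose=(3,6,E) → sL=9/25, sR=45/53, mL=-171/2650, mR=-2079/2650
obs B: pose=(8,-8,S) → sL=10/17, sR=2, mL=-7/17, mR=-27/17
sensor matrix S = [[9/25, 45/53], [10/17, 2]]; det S = 4968/22525
solve [mL_A; mL_B] = S·[w00; w01] and [mR_A; mR_B] = S·[w10; w11]:
  w00 = 1, w01 = -1/2, w10 = -1, w11 = -1/2

1 -1/2 -1 -1/2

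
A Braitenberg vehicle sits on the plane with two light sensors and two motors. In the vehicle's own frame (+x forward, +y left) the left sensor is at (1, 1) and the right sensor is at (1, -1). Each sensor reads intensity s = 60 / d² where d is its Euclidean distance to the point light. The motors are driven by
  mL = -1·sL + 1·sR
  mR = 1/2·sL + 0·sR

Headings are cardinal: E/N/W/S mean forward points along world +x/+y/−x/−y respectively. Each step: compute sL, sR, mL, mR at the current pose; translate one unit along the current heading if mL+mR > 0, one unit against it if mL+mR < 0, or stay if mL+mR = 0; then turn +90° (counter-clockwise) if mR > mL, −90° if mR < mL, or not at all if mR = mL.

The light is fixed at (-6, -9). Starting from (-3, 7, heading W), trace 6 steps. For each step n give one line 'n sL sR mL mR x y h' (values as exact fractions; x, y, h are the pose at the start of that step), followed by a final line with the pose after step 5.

0 60/229 60/293 -3840/67097 30/229 -3 7 W
1 10/39 30/113 40/4407 5/39 -4 7 S
2 12/53 12/41 144/2173 6/53 -4 6 E
3 3/13 15/68 -9/884 3/26 -3 6 N
4 60/229 60/293 -3840/67097 30/229 -3 7 W
5 10/39 30/113 40/4407 5/39 -4 7 S
final -4 6 E

n=0: pose=(-3,7,W); sL=60/229, sR=60/293; mL=-3840/67097, mR=30/229; mL+mR=4950/67097 → advance +1; mR−mL=12630/67097 → turn +1·90°
n=1: pose=(-4,7,S); sL=10/39, sR=30/113; mL=40/4407, mR=5/39; mL+mR=605/4407 → advance +1; mR−mL=175/1469 → turn +1·90°
n=2: pose=(-4,6,E); sL=12/53, sR=12/41; mL=144/2173, mR=6/53; mL+mR=390/2173 → advance +1; mR−mL=102/2173 → turn +1·90°
n=3: pose=(-3,6,N); sL=3/13, sR=15/68; mL=-9/884, mR=3/26; mL+mR=93/884 → advance +1; mR−mL=111/884 → turn +1·90°
n=4: pose=(-3,7,W); sL=60/229, sR=60/293; mL=-3840/67097, mR=30/229; mL+mR=4950/67097 → advance +1; mR−mL=12630/67097 → turn +1·90°
n=5: pose=(-4,7,S); sL=10/39, sR=30/113; mL=40/4407, mR=5/39; mL+mR=605/4407 → advance +1; mR−mL=175/1469 → turn +1·90°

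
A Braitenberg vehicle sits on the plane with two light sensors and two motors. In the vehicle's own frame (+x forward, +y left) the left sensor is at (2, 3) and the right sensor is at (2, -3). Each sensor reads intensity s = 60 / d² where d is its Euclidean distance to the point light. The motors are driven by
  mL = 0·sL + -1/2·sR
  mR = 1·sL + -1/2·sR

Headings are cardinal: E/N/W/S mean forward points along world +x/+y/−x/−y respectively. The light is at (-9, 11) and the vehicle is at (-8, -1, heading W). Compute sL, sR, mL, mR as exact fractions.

left sensor world pos  = (-10, -4); dL² = 226
right sensor world pos = (-10, 2); dR² = 82
sL = 60/226 = 30/113
sR = 60/82 = 30/41
mL = 0·sL + -1/2·sR = -15/41
mR = 1·sL + -1/2·sR = -465/4633

30/113 30/41 -15/41 -465/4633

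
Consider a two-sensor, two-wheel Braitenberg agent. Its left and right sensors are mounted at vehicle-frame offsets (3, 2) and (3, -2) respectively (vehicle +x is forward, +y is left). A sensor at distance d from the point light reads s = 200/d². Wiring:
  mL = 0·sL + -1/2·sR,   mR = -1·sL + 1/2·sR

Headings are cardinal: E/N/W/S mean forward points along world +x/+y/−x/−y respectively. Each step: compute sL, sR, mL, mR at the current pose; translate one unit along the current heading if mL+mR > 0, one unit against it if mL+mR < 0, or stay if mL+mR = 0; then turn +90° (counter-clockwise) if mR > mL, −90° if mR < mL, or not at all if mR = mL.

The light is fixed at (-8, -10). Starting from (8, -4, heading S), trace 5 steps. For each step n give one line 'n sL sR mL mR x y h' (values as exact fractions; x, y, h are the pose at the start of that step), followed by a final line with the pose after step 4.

0 200/333 40/41 -20/41 -1540/13653 8 -4 S
1 100/221 100/193 -50/193 -8250/42653 8 -3 E
2 200/269 200/389 -100/389 -50900/104641 7 -3 N
3 50/97 10/17 -5/17 -365/1649 7 -4 E
4 8/9 200/337 -100/337 -1796/3033 6 -4 N
final 6 -5 E

n=0: pose=(8,-4,S); sL=200/333, sR=40/41; mL=-20/41, mR=-1540/13653; mL+mR=-200/333 → advance -1; mR−mL=5120/13653 → turn +1·90°
n=1: pose=(8,-3,E); sL=100/221, sR=100/193; mL=-50/193, mR=-8250/42653; mL+mR=-100/221 → advance -1; mR−mL=2800/42653 → turn +1·90°
n=2: pose=(7,-3,N); sL=200/269, sR=200/389; mL=-100/389, mR=-50900/104641; mL+mR=-200/269 → advance -1; mR−mL=-24000/104641 → turn -1·90°
n=3: pose=(7,-4,E); sL=50/97, sR=10/17; mL=-5/17, mR=-365/1649; mL+mR=-50/97 → advance -1; mR−mL=120/1649 → turn +1·90°
n=4: pose=(6,-4,N); sL=8/9, sR=200/337; mL=-100/337, mR=-1796/3033; mL+mR=-8/9 → advance -1; mR−mL=-896/3033 → turn -1·90°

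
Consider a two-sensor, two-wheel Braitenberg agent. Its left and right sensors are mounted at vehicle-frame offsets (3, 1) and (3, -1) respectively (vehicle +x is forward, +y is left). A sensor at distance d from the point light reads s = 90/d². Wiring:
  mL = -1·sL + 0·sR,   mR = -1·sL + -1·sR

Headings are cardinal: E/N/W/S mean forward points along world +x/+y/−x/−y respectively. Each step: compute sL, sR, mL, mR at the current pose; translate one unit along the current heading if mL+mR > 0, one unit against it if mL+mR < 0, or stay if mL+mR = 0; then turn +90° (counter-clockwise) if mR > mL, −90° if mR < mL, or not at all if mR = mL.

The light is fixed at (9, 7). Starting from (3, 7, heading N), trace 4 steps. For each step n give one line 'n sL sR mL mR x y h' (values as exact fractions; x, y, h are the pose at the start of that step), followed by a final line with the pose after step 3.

0 45/29 45/17 -45/29 -2070/493 3 7 N
1 10 90/13 -10 -220/13 3 6 E
2 45/26 9/8 -45/26 -297/104 2 6 S
3 90/101 90/101 -90/101 -180/101 2 7 W
final 3 7 N

n=0: pose=(3,7,N); sL=45/29, sR=45/17; mL=-45/29, mR=-2070/493; mL+mR=-2835/493 → advance -1; mR−mL=-45/17 → turn -1·90°
n=1: pose=(3,6,E); sL=10, sR=90/13; mL=-10, mR=-220/13; mL+mR=-350/13 → advance -1; mR−mL=-90/13 → turn -1·90°
n=2: pose=(2,6,S); sL=45/26, sR=9/8; mL=-45/26, mR=-297/104; mL+mR=-477/104 → advance -1; mR−mL=-9/8 → turn -1·90°
n=3: pose=(2,7,W); sL=90/101, sR=90/101; mL=-90/101, mR=-180/101; mL+mR=-270/101 → advance -1; mR−mL=-90/101 → turn -1·90°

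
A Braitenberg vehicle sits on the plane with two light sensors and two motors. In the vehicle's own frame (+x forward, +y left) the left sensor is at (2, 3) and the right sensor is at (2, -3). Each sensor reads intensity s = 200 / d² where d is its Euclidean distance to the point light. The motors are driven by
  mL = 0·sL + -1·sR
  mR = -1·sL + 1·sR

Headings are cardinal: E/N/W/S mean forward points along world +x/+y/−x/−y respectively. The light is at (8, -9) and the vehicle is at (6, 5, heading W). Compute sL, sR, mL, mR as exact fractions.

200/137 40/61 -40/61 -6720/8357

left sensor world pos  = (4, 2); dL² = 137
right sensor world pos = (4, 8); dR² = 305
sL = 200/137 = 200/137
sR = 200/305 = 40/61
mL = 0·sL + -1·sR = -40/61
mR = -1·sL + 1·sR = -6720/8357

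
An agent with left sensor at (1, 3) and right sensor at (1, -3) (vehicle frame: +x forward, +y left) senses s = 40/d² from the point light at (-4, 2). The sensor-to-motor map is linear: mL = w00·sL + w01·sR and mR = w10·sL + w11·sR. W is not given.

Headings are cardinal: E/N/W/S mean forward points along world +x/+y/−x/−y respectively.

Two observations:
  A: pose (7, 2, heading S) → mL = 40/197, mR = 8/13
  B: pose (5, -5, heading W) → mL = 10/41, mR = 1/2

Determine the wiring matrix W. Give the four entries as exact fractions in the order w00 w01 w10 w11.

1 0 0 1

obs A: pose=(7,2,S) → sL=40/197, sR=8/13, mL=40/197, mR=8/13
obs B: pose=(5,-5,W) → sL=10/41, sR=1/2, mL=10/41, mR=1/2
sensor matrix S = [[40/197, 8/13], [10/41, 1/2]]; det S = -5100/105001
solve [mL_A; mL_B] = S·[w00; w01] and [mR_A; mR_B] = S·[w10; w11]:
  w00 = 1, w01 = 0, w10 = 0, w11 = 1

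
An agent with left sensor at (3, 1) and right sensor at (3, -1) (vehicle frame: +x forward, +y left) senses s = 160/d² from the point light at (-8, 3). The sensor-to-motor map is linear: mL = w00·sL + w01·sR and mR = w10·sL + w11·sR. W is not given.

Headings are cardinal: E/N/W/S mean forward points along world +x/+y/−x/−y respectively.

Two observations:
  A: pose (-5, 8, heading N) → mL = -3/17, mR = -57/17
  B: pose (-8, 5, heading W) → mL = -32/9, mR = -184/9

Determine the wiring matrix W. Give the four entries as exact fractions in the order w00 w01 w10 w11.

-1/2 1/2 -1 -1/2

obs A: pose=(-5,8,N) → sL=40/17, sR=2, mL=-3/17, mR=-57/17
obs B: pose=(-8,5,W) → sL=16, sR=80/9, mL=-32/9, mR=-184/9
sensor matrix S = [[40/17, 2], [16, 80/9]]; det S = -1696/153
solve [mL_A; mL_B] = S·[w00; w01] and [mR_A; mR_B] = S·[w10; w11]:
  w00 = -1/2, w01 = 1/2, w10 = -1, w11 = -1/2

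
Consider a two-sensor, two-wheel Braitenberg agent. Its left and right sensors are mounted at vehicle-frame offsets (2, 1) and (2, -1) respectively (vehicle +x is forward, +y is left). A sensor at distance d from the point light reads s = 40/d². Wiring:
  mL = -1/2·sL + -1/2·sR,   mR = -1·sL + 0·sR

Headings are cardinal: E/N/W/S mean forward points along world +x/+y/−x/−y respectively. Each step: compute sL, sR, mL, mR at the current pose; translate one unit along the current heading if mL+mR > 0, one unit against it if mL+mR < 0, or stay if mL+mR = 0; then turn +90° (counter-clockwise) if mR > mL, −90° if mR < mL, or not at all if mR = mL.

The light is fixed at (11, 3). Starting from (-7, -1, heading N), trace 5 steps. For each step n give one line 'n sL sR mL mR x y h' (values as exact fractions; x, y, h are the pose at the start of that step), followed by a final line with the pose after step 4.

0 8/73 40/293 -2632/21389 -8/73 -7 -1 N
1 10/109 5/52 -1065/11336 -10/109 -7 -2 W
2 8/61 40/373 -2712/22753 -8/61 -6 -2 S
3 20/193 4/37 -756/7141 -20/193 -6 -1 W
4 40/261 8/65 -2344/16965 -40/261 -5 -1 S
final -5 0 W

n=0: pose=(-7,-1,N); sL=8/73, sR=40/293; mL=-2632/21389, mR=-8/73; mL+mR=-4976/21389 → advance -1; mR−mL=288/21389 → turn +1·90°
n=1: pose=(-7,-2,W); sL=10/109, sR=5/52; mL=-1065/11336, mR=-10/109; mL+mR=-2105/11336 → advance -1; mR−mL=25/11336 → turn +1·90°
n=2: pose=(-6,-2,S); sL=8/61, sR=40/373; mL=-2712/22753, mR=-8/61; mL+mR=-5696/22753 → advance -1; mR−mL=-272/22753 → turn -1·90°
n=3: pose=(-6,-1,W); sL=20/193, sR=4/37; mL=-756/7141, mR=-20/193; mL+mR=-1496/7141 → advance -1; mR−mL=16/7141 → turn +1·90°
n=4: pose=(-5,-1,S); sL=40/261, sR=8/65; mL=-2344/16965, mR=-40/261; mL+mR=-1648/5655 → advance -1; mR−mL=-256/16965 → turn -1·90°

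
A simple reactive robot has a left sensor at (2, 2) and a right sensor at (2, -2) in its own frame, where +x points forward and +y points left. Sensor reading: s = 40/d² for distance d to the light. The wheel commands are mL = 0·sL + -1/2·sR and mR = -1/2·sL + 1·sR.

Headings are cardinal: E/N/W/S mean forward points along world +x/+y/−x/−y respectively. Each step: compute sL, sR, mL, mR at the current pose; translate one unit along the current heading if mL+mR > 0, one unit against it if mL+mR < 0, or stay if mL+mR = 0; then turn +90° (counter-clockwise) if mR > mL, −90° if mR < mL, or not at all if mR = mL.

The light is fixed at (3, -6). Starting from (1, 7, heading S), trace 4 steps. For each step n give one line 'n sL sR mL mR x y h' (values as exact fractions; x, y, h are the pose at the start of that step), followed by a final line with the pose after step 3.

n=0: pose=(1,7,S); sL=40/121, sR=40/137; mL=-20/137, mR=2100/16577; mL+mR=-320/16577 → advance -1; mR−mL=4520/16577 → turn +1·90°
n=1: pose=(1,8,E); sL=5/32, sR=5/18; mL=-5/36, mR=115/576; mL+mR=35/576 → advance +1; mR−mL=65/192 → turn +1·90°
n=2: pose=(2,8,N); sL=8/53, sR=40/257; mL=-20/257, mR=1092/13621; mL+mR=32/13621 → advance +1; mR−mL=2152/13621 → turn +1·90°
n=3: pose=(2,9,W); sL=20/89, sR=20/149; mL=-10/149, mR=290/13261; mL+mR=-600/13261 → advance -1; mR−mL=1180/13261 → turn +1·90°

0 40/121 40/137 -20/137 2100/16577 1 7 S
1 5/32 5/18 -5/36 115/576 1 8 E
2 8/53 40/257 -20/257 1092/13621 2 8 N
3 20/89 20/149 -10/149 290/13261 2 9 W
final 3 9 S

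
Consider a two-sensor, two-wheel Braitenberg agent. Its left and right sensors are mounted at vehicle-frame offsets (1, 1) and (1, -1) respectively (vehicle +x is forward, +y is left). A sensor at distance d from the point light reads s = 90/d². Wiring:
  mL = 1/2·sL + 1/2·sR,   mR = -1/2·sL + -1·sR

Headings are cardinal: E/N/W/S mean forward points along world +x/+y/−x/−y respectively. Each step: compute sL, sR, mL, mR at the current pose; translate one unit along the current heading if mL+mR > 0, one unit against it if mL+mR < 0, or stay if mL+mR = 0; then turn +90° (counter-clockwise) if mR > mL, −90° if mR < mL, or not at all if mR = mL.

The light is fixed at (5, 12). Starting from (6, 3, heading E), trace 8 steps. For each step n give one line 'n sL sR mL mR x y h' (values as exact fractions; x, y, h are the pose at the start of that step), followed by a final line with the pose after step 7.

n=0: pose=(6,3,E); sL=45/34, sR=45/52; mL=1935/1768, mR=-675/442; mL+mR=-45/104 → advance -1; mR−mL=-4635/1768 → turn -1·90°
n=1: pose=(5,3,S); sL=90/101, sR=90/101; mL=90/101, mR=-135/101; mL+mR=-45/101 → advance -1; mR−mL=-225/101 → turn -1·90°
n=2: pose=(5,4,W); sL=45/41, sR=9/5; mL=297/205, mR=-963/410; mL+mR=-9/10 → advance -1; mR−mL=-1557/410 → turn -1·90°
n=3: pose=(6,4,N); sL=90/49, sR=90/53; mL=4590/2597, mR=-6795/2597; mL+mR=-45/53 → advance -1; mR−mL=-11385/2597 → turn -1·90°
n=4: pose=(6,3,E); sL=45/34, sR=45/52; mL=1935/1768, mR=-675/442; mL+mR=-45/104 → advance -1; mR−mL=-4635/1768 → turn -1·90°
n=5: pose=(5,3,S); sL=90/101, sR=90/101; mL=90/101, mR=-135/101; mL+mR=-45/101 → advance -1; mR−mL=-225/101 → turn -1·90°
n=6: pose=(5,4,W); sL=45/41, sR=9/5; mL=297/205, mR=-963/410; mL+mR=-9/10 → advance -1; mR−mL=-1557/410 → turn -1·90°
n=7: pose=(6,4,N); sL=90/49, sR=90/53; mL=4590/2597, mR=-6795/2597; mL+mR=-45/53 → advance -1; mR−mL=-11385/2597 → turn -1·90°

0 45/34 45/52 1935/1768 -675/442 6 3 E
1 90/101 90/101 90/101 -135/101 5 3 S
2 45/41 9/5 297/205 -963/410 5 4 W
3 90/49 90/53 4590/2597 -6795/2597 6 4 N
4 45/34 45/52 1935/1768 -675/442 6 3 E
5 90/101 90/101 90/101 -135/101 5 3 S
6 45/41 9/5 297/205 -963/410 5 4 W
7 90/49 90/53 4590/2597 -6795/2597 6 4 N
final 6 3 E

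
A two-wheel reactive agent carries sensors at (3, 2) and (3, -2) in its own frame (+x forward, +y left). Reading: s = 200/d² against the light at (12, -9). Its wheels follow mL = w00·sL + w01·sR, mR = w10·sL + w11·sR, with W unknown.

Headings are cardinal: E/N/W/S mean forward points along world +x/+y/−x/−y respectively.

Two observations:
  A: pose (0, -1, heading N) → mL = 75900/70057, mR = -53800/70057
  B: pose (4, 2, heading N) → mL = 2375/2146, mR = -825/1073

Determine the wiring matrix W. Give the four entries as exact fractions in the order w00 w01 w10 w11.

obs A: pose=(0,-1,N) → sL=200/317, sR=200/221, mL=75900/70057, mR=-53800/70057
obs B: pose=(4,2,N) → sL=25/37, sR=25/29, mL=2375/2146, mR=-825/1073
sensor matrix S = [[200/317, 200/221], [25/37, 25/29]]; det S = -5080000/75171161
solve [mL_A; mL_B] = S·[w00; w01] and [mR_A; mR_B] = S·[w10; w11]:
  w00 = 1, w01 = 1/2, w10 = -1/2, w11 = -1/2

1 1/2 -1/2 -1/2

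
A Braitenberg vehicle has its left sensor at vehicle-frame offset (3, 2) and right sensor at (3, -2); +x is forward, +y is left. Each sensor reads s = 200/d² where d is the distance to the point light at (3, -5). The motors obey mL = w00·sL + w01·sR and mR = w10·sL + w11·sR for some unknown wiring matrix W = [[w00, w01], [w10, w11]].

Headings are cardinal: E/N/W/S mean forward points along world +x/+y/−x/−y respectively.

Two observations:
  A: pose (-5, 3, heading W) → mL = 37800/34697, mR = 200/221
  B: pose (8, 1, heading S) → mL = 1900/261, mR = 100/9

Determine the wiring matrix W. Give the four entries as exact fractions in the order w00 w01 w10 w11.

1/2 1/2 0 1

obs A: pose=(-5,3,W) → sL=200/157, sR=200/221, mL=37800/34697, mR=200/221
obs B: pose=(8,1,S) → sL=100/29, sR=100/9, mL=1900/261, mR=100/9
sensor matrix S = [[200/157, 200/221], [100/29, 100/9]]; det S = 99920000/9055917
solve [mL_A; mL_B] = S·[w00; w01] and [mR_A; mR_B] = S·[w10; w11]:
  w00 = 1/2, w01 = 1/2, w10 = 0, w11 = 1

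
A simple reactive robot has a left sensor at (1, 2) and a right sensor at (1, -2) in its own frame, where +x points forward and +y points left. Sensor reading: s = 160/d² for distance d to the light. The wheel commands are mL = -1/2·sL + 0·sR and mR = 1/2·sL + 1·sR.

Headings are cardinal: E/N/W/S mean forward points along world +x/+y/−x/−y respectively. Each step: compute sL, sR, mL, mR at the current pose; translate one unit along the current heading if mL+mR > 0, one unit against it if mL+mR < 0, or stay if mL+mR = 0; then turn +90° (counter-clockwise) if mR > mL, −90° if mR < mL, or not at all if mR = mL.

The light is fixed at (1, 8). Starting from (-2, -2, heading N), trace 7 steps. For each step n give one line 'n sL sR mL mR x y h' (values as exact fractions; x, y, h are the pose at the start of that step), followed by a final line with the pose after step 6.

n=0: pose=(-2,-2,N); sL=80/53, sR=80/41; mL=-40/53, mR=5880/2173; mL+mR=80/41 → advance +1; mR−mL=7520/2173 → turn +1·90°
n=1: pose=(-2,-1,W); sL=160/137, sR=32/13; mL=-80/137, mR=5424/1781; mL+mR=32/13 → advance +1; mR−mL=6464/1781 → turn +1·90°
n=2: pose=(-3,-1,S); sL=20/13, sR=20/17; mL=-10/13, mR=430/221; mL+mR=20/17 → advance +1; mR−mL=600/221 → turn +1·90°
n=3: pose=(-3,-2,E); sL=160/73, sR=160/153; mL=-80/73, mR=23920/11169; mL+mR=160/153 → advance +1; mR−mL=36160/11169 → turn +1·90°
n=4: pose=(-2,-2,N); sL=80/53, sR=80/41; mL=-40/53, mR=5880/2173; mL+mR=80/41 → advance +1; mR−mL=7520/2173 → turn +1·90°
n=5: pose=(-2,-1,W); sL=160/137, sR=32/13; mL=-80/137, mR=5424/1781; mL+mR=32/13 → advance +1; mR−mL=6464/1781 → turn +1·90°
n=6: pose=(-3,-1,S); sL=20/13, sR=20/17; mL=-10/13, mR=430/221; mL+mR=20/17 → advance +1; mR−mL=600/221 → turn +1·90°

0 80/53 80/41 -40/53 5880/2173 -2 -2 N
1 160/137 32/13 -80/137 5424/1781 -2 -1 W
2 20/13 20/17 -10/13 430/221 -3 -1 S
3 160/73 160/153 -80/73 23920/11169 -3 -2 E
4 80/53 80/41 -40/53 5880/2173 -2 -2 N
5 160/137 32/13 -80/137 5424/1781 -2 -1 W
6 20/13 20/17 -10/13 430/221 -3 -1 S
final -3 -2 E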